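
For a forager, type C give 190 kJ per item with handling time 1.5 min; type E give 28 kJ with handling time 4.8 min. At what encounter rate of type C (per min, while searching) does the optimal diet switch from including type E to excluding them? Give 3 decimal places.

0.032 per min

The zero-one rule: include type E iff E₂/h₂ > λE₁/(1+λh₁). Equality gives the switch point.
λE₁h₂ = E₂ + λE₂h₁ ⇒ λ = E₂/(E₁h₂ − E₂h₁) = 28/(912 − 42) = 0.03218 per min.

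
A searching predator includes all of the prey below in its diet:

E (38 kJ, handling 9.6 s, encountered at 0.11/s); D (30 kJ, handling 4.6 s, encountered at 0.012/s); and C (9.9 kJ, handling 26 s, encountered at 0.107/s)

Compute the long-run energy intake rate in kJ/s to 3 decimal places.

Energy encountered per unit search time: 0.11×38 + 0.012×30 + 0.107×9.9 = 5.599 kJ/s.
Handling time per unit search time: 0.11×9.6 + 0.012×4.6 + 0.107×26 = 3.893.
Rate = 5.599/(1 + 3.893) = 1.144 kJ/s.

1.144 kJ/s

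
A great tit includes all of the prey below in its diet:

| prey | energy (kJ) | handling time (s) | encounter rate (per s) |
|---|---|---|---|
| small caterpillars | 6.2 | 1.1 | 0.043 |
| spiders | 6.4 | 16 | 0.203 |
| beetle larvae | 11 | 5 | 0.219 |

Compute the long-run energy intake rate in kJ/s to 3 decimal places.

0.737 kJ/s

R = Σλ_iE_i / (1 + Σλ_ih_i)
Numerator: 0.043×6.2 + 0.203×6.4 + 0.219×11 = 3.975
Denominator: 1 + 0.043×1.1 + 0.203×16 + 0.219×5 = 5.39
R = 3.975/5.39 = 0.7374 kJ/s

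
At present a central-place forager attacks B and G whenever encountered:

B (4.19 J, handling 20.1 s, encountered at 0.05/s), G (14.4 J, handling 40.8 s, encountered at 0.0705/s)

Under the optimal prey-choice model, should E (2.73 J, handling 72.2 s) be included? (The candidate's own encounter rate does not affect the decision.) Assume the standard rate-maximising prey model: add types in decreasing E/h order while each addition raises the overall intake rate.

On B and G alone, R = ΣλE/(1+Σλh) = 1.225/4.881 = 0.2509 J/s.
E: E/h = 2.73/72.2 = 0.03781 J/s.
0.03781 < 0.2509, so adding E would lower the average — exclude it.

No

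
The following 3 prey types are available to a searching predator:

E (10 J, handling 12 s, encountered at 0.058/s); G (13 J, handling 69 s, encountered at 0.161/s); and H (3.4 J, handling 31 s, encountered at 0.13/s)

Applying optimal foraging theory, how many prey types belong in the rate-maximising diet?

1

E/h in descending order: E 0.833, G 0.188, H 0.11 J/s. The optimal diet is the largest prefix of this list for which every included type satisfies E_i/h_i > R on the types above it.
Rate on top 1: 0.342. G: 0.188 < 0.342 → exclude; stop.
Optimal diet: E — 1 of 3 types.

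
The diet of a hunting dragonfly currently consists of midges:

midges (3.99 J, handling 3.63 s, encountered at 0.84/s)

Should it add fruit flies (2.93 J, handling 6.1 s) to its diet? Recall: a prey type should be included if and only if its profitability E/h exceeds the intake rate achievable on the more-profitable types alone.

On midges alone, R = ΣλE/(1+Σλh) = 3.352/4.049 = 0.8277 J/s.
fruit flies: E/h = 2.93/6.1 = 0.4803 J/s.
Since 0.4803 < R, time spent handling fruit flies is better spent searching.

No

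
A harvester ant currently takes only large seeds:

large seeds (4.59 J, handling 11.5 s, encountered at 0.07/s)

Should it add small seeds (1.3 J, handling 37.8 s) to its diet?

Intake rate on the current diet: R = (0.07×4.59) / (1 + 0.07×11.5) = 0.3213/1.805 = 0.178 J/s.
Profitability of small seeds: 1.3/37.8 = 0.03439 J/s.
Since 0.03439 < R, time spent handling small seeds is better spent searching.

No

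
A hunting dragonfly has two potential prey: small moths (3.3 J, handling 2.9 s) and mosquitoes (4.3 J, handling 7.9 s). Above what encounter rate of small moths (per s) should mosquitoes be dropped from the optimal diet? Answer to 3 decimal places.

At the threshold, the rate on small moths alone equals the profitability of mosquitoes: λ·3.3/(1 + λ·2.9) = 4.3/7.9 = 0.5443.
Rearranging, λ(3.3 − 0.5443×2.9) = 0.5443, so λ = 0.5443/1.722 = 0.3162 per s.

0.316 per s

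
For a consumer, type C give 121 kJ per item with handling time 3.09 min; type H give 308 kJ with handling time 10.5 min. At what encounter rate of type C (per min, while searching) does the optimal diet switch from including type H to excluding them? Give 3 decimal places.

At the threshold, the rate on type C alone equals the profitability of type H: λ·121/(1 + λ·3.09) = 308/10.5 = 29.33.
Rearranging, λ(121 − 29.33×3.09) = 29.33, so λ = 29.33/30.36 = 0.9662 per min.

0.966 per min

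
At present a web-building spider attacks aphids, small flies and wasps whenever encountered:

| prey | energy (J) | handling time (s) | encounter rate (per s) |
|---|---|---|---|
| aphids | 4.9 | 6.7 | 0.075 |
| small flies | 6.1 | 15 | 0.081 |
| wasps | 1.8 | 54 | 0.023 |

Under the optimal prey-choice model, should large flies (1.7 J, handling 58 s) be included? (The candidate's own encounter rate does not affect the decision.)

No

Intake rate on the current diet: R = (0.075×4.9 + 0.081×6.1 + 0.023×1.8) / (1 + 0.075×6.7 + 0.081×15 + 0.023×54) = 0.903/3.96 = 0.2281 J/s.
large flies: E/h = 1.7/58 = 0.02931 J/s.
0.02931 < 0.2281, so adding large flies would lower the average — exclude it.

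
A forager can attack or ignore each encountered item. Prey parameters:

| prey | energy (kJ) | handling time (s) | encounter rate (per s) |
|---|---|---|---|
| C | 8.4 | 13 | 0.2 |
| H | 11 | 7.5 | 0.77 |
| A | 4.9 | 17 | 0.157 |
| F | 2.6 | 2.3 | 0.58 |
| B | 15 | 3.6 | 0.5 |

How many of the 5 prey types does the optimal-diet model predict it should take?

1

Rank by E/h (kJ/s): B 4.17, H 1.47, F 1.13, C 0.646, A 0.288. Include each in turn until the next type's E/h falls below the running intake rate.
Rate on top 1: 2.679. H: 1.47 < 2.679 → exclude; stop.
Optimal diet: B — 1 of 5 types.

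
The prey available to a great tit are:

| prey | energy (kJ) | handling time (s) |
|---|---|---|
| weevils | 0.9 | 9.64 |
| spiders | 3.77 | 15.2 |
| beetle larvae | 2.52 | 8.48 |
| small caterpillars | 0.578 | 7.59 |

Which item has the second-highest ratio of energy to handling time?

spiders

Profitability E/h (kJ/s): weevils = 0.9/9.64 = 0.0934, spiders = 3.77/15.2 = 0.248, beetle larvae = 2.52/8.48 = 0.297, small caterpillars = 0.578/7.59 = 0.0762.
Ranked: beetle larvae > spiders > weevils > small caterpillars.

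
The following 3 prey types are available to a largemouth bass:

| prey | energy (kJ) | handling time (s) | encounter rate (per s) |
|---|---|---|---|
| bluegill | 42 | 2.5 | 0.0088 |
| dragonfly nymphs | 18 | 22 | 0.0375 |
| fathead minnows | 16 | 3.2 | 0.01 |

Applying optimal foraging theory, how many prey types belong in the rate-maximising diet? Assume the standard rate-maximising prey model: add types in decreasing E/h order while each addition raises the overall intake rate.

Profitabilities (E/h, kJ/s): bluegill 16.8, fathead minnows 5, dragonfly nymphs 0.818. Add prey in this order while the next type's profitability exceeds the intake rate on those already taken.
Rate on top 1: 0.3616. fathead minnows: 5 > 0.3616 → include.
Rate on top 2: 0.5025. dragonfly nymphs: 0.818 > 0.5025 → include.
Optimal diet: bluegill, fathead minnows, dragonfly nymphs — 3 of 3 types.

3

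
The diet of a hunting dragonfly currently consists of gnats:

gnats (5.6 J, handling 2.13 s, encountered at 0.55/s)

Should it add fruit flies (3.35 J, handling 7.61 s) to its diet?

Current rate: (0.55×5.6)/(1 + 0.55×2.13) = 1.418 J/s.
Profitability of fruit flies: 3.35/7.61 = 0.4402 J/s.
0.4402 < 1.418, so adding fruit flies would lower the average — exclude it.

No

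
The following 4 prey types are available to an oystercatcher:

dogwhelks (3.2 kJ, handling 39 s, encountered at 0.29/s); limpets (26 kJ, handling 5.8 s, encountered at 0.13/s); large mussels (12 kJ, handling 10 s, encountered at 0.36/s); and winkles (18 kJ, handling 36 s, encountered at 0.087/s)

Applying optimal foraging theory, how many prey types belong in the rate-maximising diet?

Profitabilities (E/h, kJ/s): limpets 4.48, large mussels 1.2, winkles 0.5, dogwhelks 0.0821. Add prey in this order while the next type's profitability exceeds the intake rate on those already taken.
Rate on top 1: 1.927. large mussels: 1.2 < 1.927 → exclude; stop.
Optimal diet: limpets — 1 of 4 types.

1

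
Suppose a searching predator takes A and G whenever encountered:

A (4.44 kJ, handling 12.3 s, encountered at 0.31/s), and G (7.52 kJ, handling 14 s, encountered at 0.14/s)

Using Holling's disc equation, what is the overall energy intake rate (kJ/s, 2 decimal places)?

0.36 kJ/s

R = Σλ_iE_i / (1 + Σλ_ih_i)
Numerator: 0.31×4.44 + 0.14×7.52 = 2.429
Denominator: 1 + 0.31×12.3 + 0.14×14 = 6.773
R = 2.429/6.773 = 0.3587 kJ/s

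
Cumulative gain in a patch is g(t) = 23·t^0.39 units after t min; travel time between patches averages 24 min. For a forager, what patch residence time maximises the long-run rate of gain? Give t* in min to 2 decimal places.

15.34 min

By the marginal value theorem, leave when the instantaneous gain rate g'(t) equals the habitat-wide average g(t)/(T + t).
g'(t) = 0.39·23·t^-0.61. Setting 0.39·23·t^-0.61 = 23·t^0.39/(24+t) gives 0.39(24+t) = t, so 0.61·t = 0.39×24.
t* = 0.39×24/0.61 = 15.34 min.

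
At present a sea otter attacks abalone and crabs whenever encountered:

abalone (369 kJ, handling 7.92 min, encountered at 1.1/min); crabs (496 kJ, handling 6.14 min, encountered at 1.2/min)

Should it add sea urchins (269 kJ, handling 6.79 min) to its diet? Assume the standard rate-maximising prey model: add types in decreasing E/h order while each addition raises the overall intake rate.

Current rate: (1.1×369 + 1.2×496)/(1 + 1.1×7.92 + 1.2×6.14) = 58.61 kJ/min.
Profitability of sea urchins: 269/6.79 = 39.62 kJ/min.
39.62 < 58.61, so adding sea urchins would lower the average — exclude it.

No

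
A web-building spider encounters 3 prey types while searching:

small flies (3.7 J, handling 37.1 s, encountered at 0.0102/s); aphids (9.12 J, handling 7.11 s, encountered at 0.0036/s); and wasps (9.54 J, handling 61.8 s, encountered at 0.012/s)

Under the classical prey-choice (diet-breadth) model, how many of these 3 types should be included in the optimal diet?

3

Profitabilities (E/h, J/s): aphids 1.28, wasps 0.154, small flies 0.0997. Add prey in this order while the next type's profitability exceeds the intake rate on those already taken.
Rate on top 1: 0.03201. wasps: 0.154 > 0.03201 → include.
Rate on top 2: 0.08336. small flies: 0.0997 > 0.08336 → include.
Optimal diet: aphids, wasps, small flies — 3 of 3 types.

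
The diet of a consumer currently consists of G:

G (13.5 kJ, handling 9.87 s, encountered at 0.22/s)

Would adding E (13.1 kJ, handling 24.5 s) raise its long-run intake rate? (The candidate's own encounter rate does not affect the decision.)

Current rate: (0.22×13.5)/(1 + 0.22×9.87) = 0.9365 kJ/s.
Profitability of E: 13.1/24.5 = 0.5347 kJ/s.
0.5347 < 0.9365, so adding E would lower the average — exclude it.

No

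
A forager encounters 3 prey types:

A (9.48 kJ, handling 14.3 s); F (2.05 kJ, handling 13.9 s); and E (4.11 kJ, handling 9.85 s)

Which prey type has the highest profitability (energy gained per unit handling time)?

Profitability E/h (kJ/s): A = 9.48/14.3 = 0.663, F = 2.05/13.9 = 0.147, E = 4.11/9.85 = 0.417.
Ranked: A > E > F.

A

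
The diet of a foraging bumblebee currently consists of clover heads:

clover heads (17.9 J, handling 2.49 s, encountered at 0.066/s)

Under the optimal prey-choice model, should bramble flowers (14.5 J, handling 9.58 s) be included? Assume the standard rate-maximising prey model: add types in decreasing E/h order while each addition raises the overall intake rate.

Yes

Current rate: (0.066×17.9)/(1 + 0.066×2.49) = 1.015 J/s.
Profitability of bramble flowers: 14.5/9.58 = 1.514 J/s.
1.514 > 1.015, so adding bramble flowers raises the average — include it.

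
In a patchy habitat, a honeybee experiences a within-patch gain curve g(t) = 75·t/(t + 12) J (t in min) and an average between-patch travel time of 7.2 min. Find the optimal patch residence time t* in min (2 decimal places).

9.30 min

Optimal t* satisfies g'(t*) = g(t*)/(T + t*).
g'(t) = 75·12/(t + 12)². Setting 75·12/(t+12)² = 75t/[(t+12)(7.2+t)] gives 12(7.2+t) = t(t+12), so t² = 12×7.2 = 86.4.
t* = √86.4 = 9.295 min.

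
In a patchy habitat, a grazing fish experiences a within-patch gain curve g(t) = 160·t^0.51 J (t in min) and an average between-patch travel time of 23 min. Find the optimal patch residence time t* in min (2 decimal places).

Maximise g(t)/(T+t): set derivative to zero → g'(t)(T+t) = g(t).
g'(t) = 0.51·160·t^-0.49. Setting 0.51·160·t^-0.49 = 160·t^0.51/(23+t) gives 0.51(23+t) = t, so 0.49·t = 0.51×23.
t* = 0.51×23/0.49 = 23.94 min.

23.94 min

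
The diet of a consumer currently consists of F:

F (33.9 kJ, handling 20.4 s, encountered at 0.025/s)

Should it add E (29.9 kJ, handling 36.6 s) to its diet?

Yes

Current rate: (0.025×33.9)/(1 + 0.025×20.4) = 0.5613 kJ/s.
Profitability of E: 29.9/36.6 = 0.8169 kJ/s.
0.8169 > 0.5613, so adding E raises the average — include it.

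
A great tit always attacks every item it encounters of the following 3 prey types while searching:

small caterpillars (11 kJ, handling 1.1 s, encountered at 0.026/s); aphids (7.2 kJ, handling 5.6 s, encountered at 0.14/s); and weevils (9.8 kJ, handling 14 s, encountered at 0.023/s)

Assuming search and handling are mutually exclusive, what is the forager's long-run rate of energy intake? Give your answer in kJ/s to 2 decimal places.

R = (0.026×11 + 0.14×7.2 + 0.023×9.8) / (1 + 0.026×1.1 + 0.14×5.6 + 0.023×14) = 1.519/2.135 = 0.7118 kJ/s.

0.71 kJ/s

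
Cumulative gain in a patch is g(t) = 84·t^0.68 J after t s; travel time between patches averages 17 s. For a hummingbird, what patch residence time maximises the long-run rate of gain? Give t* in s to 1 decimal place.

36.1 s

Optimal t* satisfies g'(t*) = g(t*)/(T + t*).
g'(t) = 0.68·84·t^-0.32. Setting 0.68·84·t^-0.32 = 84·t^0.68/(17+t) gives 0.68(17+t) = t, so 0.32·t = 0.68×17.
t* = 0.68×17/0.32 = 36.13 s.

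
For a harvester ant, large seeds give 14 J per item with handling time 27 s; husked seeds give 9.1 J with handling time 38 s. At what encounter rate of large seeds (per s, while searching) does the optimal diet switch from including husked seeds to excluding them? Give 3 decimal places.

At the threshold, the rate on large seeds alone equals the profitability of husked seeds: λ·14/(1 + λ·27) = 9.1/38 = 0.2395.
Rearranging, λ(14 − 0.2395×27) = 0.2395, so λ = 0.2395/7.534 = 0.03178 per s.

0.032 per s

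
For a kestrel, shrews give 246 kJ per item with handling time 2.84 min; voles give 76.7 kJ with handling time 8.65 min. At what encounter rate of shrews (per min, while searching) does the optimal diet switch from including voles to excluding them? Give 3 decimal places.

At the threshold, the rate on shrews alone equals the profitability of voles: λ·246/(1 + λ·2.84) = 76.7/8.65 = 8.867.
Rearranging, λ(246 − 8.867×2.84) = 8.867, so λ = 8.867/220.8 = 0.04016 per min.

0.040 per min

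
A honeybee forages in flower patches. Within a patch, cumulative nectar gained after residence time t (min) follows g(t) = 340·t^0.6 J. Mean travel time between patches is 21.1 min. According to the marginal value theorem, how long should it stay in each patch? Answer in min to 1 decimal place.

31.6 min

Maximise g(t)/(T+t): set derivative to zero → g'(t)(T+t) = g(t).
g'(t) = 0.6·340·t^-0.4. Setting 0.6·340·t^-0.4 = 340·t^0.6/(21.1+t) gives 0.6(21.1+t) = t, so 0.40·t = 0.6×21.1.
t* = 0.6×21.1/0.40 = 31.65 min.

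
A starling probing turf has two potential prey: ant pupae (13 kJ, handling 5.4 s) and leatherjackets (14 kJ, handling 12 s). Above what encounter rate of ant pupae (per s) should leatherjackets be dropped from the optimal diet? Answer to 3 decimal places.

0.174 per s

Drop leatherjackets once their profitability E₂/h₂ falls below the rate achievable on ant pupae alone: E₂/h₂ = λE₁/(1 + λh₁).
Solve for λ: λE₁h₂ = E₂(1 + λh₁) → λ(E₁h₂ − E₂h₁) = E₂ → λ = E₂/(E₁h₂ − E₂h₁).
λ = 14/(13×12 − 14×5.4) = 14/80.4 = 0.1741 per s.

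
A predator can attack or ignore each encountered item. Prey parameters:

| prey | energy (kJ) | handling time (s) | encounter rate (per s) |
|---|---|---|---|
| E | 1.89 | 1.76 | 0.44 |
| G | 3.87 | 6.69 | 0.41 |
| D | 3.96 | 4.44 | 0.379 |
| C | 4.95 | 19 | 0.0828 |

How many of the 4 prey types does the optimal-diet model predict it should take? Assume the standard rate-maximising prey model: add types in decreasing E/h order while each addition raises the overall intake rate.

2

Profitabilities (E/h, kJ/s): E 1.07, D 0.892, G 0.578, C 0.261. Add prey in this order while the next type's profitability exceeds the intake rate on those already taken.
Rate on top 1: 0.4687. D: 0.892 > 0.4687 → include.
Rate on top 2: 0.6747. G: 0.578 < 0.6747 → exclude; stop.
Optimal diet: E, D — 2 of 4 types.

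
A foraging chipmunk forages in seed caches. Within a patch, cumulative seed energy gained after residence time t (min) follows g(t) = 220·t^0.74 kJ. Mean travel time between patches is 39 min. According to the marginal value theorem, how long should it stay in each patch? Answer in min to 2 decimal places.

By the marginal value theorem, leave when the instantaneous gain rate g'(t) equals the habitat-wide average g(t)/(T + t).
g'(t) = 0.74·220·t^-0.26. Setting 0.74·220·t^-0.26 = 220·t^0.74/(39+t) gives 0.74(39+t) = t, so 0.26·t = 0.74×39.
t* = 0.74×39/0.26 = 111 min.

111.00 min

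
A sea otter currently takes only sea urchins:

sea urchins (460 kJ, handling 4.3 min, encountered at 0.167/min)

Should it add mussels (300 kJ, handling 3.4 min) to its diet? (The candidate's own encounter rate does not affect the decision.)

Yes

Current rate: (0.167×460)/(1 + 0.167×4.3) = 44.71 kJ/min.
mussels: E/h = 300/3.4 = 88.24 kJ/min.
Since 88.24 > R, including mussels increases the long-run rate.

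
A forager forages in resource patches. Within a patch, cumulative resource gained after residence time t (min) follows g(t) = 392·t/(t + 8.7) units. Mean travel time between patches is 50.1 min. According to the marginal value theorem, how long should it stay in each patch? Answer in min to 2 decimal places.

20.88 min

Maximise g(t)/(T+t): set derivative to zero → g'(t)(T+t) = g(t).
g'(t) = 392·8.7/(t + 8.7)². Setting 392·8.7/(t+8.7)² = 392t/[(t+8.7)(50.1+t)] gives 8.7(50.1+t) = t(t+8.7), so t² = 8.7×50.1 = 435.9.
t* = √435.9 = 20.88 min.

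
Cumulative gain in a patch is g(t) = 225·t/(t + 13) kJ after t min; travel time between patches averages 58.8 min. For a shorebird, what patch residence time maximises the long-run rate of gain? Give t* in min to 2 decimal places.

By the marginal value theorem, leave when the instantaneous gain rate g'(t) equals the habitat-wide average g(t)/(T + t).
g'(t) = 225·13/(t + 13)². Setting 225·13/(t+13)² = 225t/[(t+13)(58.8+t)] gives 13(58.8+t) = t(t+13), so t² = 13×58.8 = 764.4.
t* = √764.4 = 27.65 min.

27.65 min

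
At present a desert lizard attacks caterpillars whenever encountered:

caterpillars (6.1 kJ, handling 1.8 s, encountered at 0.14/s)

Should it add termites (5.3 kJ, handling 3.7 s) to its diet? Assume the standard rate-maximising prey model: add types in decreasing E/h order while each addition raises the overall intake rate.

Yes

Current rate: (0.14×6.1)/(1 + 0.14×1.8) = 0.6821 kJ/s.
termites: E/h = 5.3/3.7 = 1.432 kJ/s.
1.432 > 0.6821, so adding termites raises the average — include it.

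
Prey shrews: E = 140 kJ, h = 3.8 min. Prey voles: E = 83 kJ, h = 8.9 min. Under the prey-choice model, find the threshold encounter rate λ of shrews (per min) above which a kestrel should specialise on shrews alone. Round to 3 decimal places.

The zero-one rule: include voles iff E₂/h₂ > λE₁/(1+λh₁). Equality gives the switch point.
λE₁h₂ = E₂ + λE₂h₁ ⇒ λ = E₂/(E₁h₂ − E₂h₁) = 83/(1246 − 315.4) = 0.08919 per min.

0.089 per min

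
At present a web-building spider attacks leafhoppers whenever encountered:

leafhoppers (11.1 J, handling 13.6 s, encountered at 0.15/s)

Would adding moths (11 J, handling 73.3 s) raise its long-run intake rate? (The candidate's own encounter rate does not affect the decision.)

No

On leafhoppers alone, R = ΣλE/(1+Σλh) = 1.665/3.04 = 0.5477 J/s.
moths: E/h = 11/73.3 = 0.1501 J/s.
0.1501 < 0.5477, so adding moths would lower the average — exclude it.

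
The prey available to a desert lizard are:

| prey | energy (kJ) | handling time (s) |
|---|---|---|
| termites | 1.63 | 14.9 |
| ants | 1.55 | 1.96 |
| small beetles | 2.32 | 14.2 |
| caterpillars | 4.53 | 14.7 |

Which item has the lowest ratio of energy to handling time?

In descending order of E/h:
ants: 1.55/1.96 = 0.791 kJ/s
caterpillars: 4.53/14.7 = 0.308 kJ/s
small beetles: 2.32/14.2 = 0.163 kJ/s
termites: 1.63/14.9 = 0.109 kJ/s

termites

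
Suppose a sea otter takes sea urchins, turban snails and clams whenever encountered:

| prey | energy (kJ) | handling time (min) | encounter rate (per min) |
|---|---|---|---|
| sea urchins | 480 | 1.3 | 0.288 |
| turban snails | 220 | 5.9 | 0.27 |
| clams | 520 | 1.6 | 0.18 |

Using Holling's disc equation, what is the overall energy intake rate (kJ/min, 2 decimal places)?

89.46 kJ/min

Energy encountered per unit search time: 0.288×480 + 0.27×220 + 0.18×520 = 291.2 kJ/min.
Handling time per unit search time: 0.288×1.3 + 0.27×5.9 + 0.18×1.6 = 2.255.
Rate = 291.2/(1 + 2.255) = 89.46 kJ/min.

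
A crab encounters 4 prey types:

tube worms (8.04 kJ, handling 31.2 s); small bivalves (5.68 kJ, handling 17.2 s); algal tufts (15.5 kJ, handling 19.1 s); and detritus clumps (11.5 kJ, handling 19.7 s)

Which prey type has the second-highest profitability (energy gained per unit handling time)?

detritus clumps

Profitability E/h (kJ/s): tube worms = 8.04/31.2 = 0.258, small bivalves = 5.68/17.2 = 0.33, algal tufts = 15.5/19.1 = 0.812, detritus clumps = 11.5/19.7 = 0.584.
Ranked: algal tufts > detritus clumps > small bivalves > tube worms.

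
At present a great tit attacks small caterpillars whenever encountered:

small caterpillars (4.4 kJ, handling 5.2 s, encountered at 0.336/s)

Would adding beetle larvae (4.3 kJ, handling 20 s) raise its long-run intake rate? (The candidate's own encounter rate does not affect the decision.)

No

On small caterpillars alone, R = ΣλE/(1+Σλh) = 1.478/2.747 = 0.5381 kJ/s.
beetle larvae: E/h = 4.3/20 = 0.215 kJ/s.
0.215 < 0.5381, so adding beetle larvae would lower the average — exclude it.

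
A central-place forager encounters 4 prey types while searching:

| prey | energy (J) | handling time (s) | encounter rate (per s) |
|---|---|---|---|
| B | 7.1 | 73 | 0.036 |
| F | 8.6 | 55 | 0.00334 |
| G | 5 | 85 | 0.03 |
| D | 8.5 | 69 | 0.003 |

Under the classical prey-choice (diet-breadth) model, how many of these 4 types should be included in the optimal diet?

Rank by E/h (J/s): F 0.156, D 0.123, B 0.0973, G 0.0588. Include each in turn until the next type's E/h falls below the running intake rate.
Rate on top 1: 0.02427. D: 0.123 > 0.02427 → include.
Rate on top 2: 0.03899. B: 0.0973 > 0.03899 → include.
Rate on top 3: 0.0771. G: 0.0588 < 0.0771 → exclude; stop.
Optimal diet: F, D, B — 3 of 4 types.

3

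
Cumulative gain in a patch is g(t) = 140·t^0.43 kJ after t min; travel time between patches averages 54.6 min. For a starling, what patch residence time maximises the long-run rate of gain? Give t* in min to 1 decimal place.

Maximise g(t)/(T+t): set derivative to zero → g'(t)(T+t) = g(t).
g'(t) = 0.43·140·t^-0.57. Setting 0.43·140·t^-0.57 = 140·t^0.43/(54.6+t) gives 0.43(54.6+t) = t, so 0.57·t = 0.43×54.6.
t* = 0.43×54.6/0.57 = 41.19 min.

41.2 min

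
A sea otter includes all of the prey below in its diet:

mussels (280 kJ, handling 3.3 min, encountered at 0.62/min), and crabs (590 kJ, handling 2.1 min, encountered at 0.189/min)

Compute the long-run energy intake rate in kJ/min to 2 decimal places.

82.81 kJ/min

R = (0.62×280 + 0.189×590) / (1 + 0.62×3.3 + 0.189×2.1) = 285.1/3.443 = 82.81 kJ/min.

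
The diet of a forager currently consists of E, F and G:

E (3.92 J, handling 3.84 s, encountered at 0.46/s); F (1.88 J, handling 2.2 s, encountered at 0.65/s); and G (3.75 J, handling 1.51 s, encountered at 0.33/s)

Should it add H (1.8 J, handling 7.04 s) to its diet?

Current rate: (0.46×3.92 + 0.65×1.88 + 0.33×3.75)/(1 + 0.46×3.84 + 0.65×2.2 + 0.33×1.51) = 0.908 J/s.
Profitability of H: 1.8/7.04 = 0.2557 J/s.
Since 0.2557 < R, time spent handling H is better spent searching.

No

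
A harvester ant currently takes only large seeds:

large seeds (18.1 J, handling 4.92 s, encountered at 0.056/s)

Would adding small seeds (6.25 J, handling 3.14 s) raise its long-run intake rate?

On large seeds alone, R = ΣλE/(1+Σλh) = 1.014/1.276 = 0.7947 J/s.
small seeds: E/h = 6.25/3.14 = 1.99 J/s.
1.99 > 0.7947, so adding small seeds raises the average — include it.

Yes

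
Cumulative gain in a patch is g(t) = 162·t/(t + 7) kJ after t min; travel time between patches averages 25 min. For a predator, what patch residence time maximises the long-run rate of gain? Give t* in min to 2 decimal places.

By the marginal value theorem, leave when the instantaneous gain rate g'(t) equals the habitat-wide average g(t)/(T + t).
g'(t) = 162·7/(t + 7)². Setting 162·7/(t+7)² = 162t/[(t+7)(25+t)] gives 7(25+t) = t(t+7), so t² = 7×25 = 175.
t* = √175 = 13.23 min.

13.23 min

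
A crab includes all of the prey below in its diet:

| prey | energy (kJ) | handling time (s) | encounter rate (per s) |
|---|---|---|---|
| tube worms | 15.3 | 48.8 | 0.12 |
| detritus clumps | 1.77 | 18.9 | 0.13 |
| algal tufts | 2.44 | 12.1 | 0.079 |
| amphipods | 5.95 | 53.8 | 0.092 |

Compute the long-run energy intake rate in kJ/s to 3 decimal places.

Energy encountered per unit search time: 0.12×15.3 + 0.13×1.77 + 0.079×2.44 + 0.092×5.95 = 2.806 kJ/s.
Handling time per unit search time: 0.12×48.8 + 0.13×18.9 + 0.079×12.1 + 0.092×53.8 = 14.22.
Rate = 2.806/(1 + 14.22) = 0.1844 kJ/s.

0.184 kJ/s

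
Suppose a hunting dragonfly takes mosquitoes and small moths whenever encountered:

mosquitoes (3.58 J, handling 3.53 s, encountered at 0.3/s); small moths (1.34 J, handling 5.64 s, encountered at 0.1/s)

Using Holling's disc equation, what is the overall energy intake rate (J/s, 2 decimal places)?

Energy encountered per unit search time: 0.3×3.58 + 0.1×1.34 = 1.208 J/s.
Handling time per unit search time: 0.3×3.53 + 0.1×5.64 = 1.623.
Rate = 1.208/(1 + 1.623) = 0.4605 J/s.

0.46 J/s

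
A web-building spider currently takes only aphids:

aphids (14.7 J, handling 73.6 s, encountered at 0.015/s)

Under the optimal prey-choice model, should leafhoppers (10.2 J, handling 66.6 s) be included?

Yes

On aphids alone, R = ΣλE/(1+Σλh) = 0.2205/2.104 = 0.1048 J/s.
Profitability of leafhoppers: 10.2/66.6 = 0.1532 J/s.
Since 0.1532 > R, including leafhoppers increases the long-run rate.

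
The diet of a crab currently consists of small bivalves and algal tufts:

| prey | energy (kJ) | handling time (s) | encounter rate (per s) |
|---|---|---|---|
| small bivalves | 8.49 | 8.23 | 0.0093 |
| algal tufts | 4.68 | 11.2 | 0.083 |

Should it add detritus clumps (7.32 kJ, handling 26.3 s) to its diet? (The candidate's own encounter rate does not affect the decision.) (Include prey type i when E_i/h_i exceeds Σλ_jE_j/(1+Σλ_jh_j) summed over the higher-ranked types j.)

Intake rate on the current diet: R = (0.0093×8.49 + 0.083×4.68) / (1 + 0.0093×8.23 + 0.083×11.2) = 0.4674/2.006 = 0.233 kJ/s.
detritus clumps: E/h = 7.32/26.3 = 0.2783 kJ/s.
Since 0.2783 > R, including detritus clumps increases the long-run rate.

Yes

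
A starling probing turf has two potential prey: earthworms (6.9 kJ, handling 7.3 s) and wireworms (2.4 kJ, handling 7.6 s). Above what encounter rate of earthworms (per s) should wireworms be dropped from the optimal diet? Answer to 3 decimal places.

The zero-one rule: include wireworms iff E₂/h₂ > λE₁/(1+λh₁). Equality gives the switch point.
λE₁h₂ = E₂ + λE₂h₁ ⇒ λ = E₂/(E₁h₂ − E₂h₁) = 2.4/(52.44 − 17.52) = 0.06873 per s.

0.069 per s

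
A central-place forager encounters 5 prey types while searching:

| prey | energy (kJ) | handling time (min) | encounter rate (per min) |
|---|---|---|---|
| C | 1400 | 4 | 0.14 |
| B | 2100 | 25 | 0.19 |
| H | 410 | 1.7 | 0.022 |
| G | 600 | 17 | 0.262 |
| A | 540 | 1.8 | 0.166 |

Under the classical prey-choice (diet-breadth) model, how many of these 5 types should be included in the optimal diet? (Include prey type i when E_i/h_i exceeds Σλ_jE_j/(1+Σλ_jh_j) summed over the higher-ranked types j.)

3

E/h in descending order: C 350, A 300, H 241, B 84, G 35.3 kJ/min. The optimal diet is the largest prefix of this list for which every included type satisfies E_i/h_i > R on the types above it.
Rate on top 1: 125.6. A: 300 > 125.6 → include.
Rate on top 2: 153.7. H: 241 > 153.7 → include.
Rate on top 3: 155.4. B: 84 < 155.4 → exclude; stop.
Optimal diet: C, A, H — 3 of 5 types.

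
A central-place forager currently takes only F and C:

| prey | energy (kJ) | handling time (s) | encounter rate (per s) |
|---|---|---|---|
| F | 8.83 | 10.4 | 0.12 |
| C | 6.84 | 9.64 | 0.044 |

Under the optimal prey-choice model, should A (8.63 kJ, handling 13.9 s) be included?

Yes

Current rate: (0.12×8.83 + 0.044×6.84)/(1 + 0.12×10.4 + 0.044×9.64) = 0.5092 kJ/s.
A: E/h = 8.63/13.9 = 0.6209 kJ/s.
0.6209 > 0.5092, so adding A raises the average — include it.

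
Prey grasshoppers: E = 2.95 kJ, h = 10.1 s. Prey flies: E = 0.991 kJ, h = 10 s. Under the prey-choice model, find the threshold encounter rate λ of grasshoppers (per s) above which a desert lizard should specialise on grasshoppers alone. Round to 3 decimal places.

The zero-one rule: include flies iff E₂/h₂ > λE₁/(1+λh₁). Equality gives the switch point.
λE₁h₂ = E₂ + λE₂h₁ ⇒ λ = E₂/(E₁h₂ − E₂h₁) = 0.991/(29.5 − 10.01) = 0.05084 per s.

0.051 per s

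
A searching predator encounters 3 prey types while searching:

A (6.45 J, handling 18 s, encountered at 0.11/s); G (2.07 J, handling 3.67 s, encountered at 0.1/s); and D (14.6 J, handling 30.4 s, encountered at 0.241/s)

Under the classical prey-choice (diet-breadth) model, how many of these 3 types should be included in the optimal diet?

2

E/h in descending order: G 0.564, D 0.48, A 0.358 J/s. The optimal diet is the largest prefix of this list for which every included type satisfies E_i/h_i > R on the types above it.
Rate on top 1: 0.1514. D: 0.48 > 0.1514 → include.
Rate on top 2: 0.4286. A: 0.358 < 0.4286 → exclude; stop.
Optimal diet: G, D — 2 of 3 types.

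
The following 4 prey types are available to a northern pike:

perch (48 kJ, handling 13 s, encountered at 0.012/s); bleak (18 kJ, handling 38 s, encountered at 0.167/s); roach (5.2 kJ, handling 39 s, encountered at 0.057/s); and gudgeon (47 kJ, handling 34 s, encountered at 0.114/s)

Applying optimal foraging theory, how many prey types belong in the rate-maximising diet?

2

E/h in descending order: perch 3.69, gudgeon 1.38, bleak 0.474, roach 0.133 kJ/s. The optimal diet is the largest prefix of this list for which every included type satisfies E_i/h_i > R on the types above it.
Rate on top 1: 0.4983. gudgeon: 1.38 > 0.4983 → include.
Rate on top 2: 1.179. bleak: 0.474 < 1.179 → exclude; stop.
Optimal diet: perch, gudgeon — 2 of 4 types.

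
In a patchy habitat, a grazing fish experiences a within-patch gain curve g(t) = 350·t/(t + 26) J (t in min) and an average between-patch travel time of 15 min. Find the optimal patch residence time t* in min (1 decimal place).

Maximise g(t)/(T+t): set derivative to zero → g'(t)(T+t) = g(t).
g'(t) = 350·26/(t + 26)². Setting 350·26/(t+26)² = 350t/[(t+26)(15+t)] gives 26(15+t) = t(t+26), so t² = 26×15 = 390.
t* = √390 = 19.75 min.

19.7 min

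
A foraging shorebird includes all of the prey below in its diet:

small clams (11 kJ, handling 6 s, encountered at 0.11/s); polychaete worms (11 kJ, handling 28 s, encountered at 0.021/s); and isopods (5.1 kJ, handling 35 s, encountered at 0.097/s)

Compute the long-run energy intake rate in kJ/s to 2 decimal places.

0.34 kJ/s

Energy encountered per unit search time: 0.11×11 + 0.021×11 + 0.097×5.1 = 1.936 kJ/s.
Handling time per unit search time: 0.11×6 + 0.021×28 + 0.097×35 = 4.643.
Rate = 1.936/(1 + 4.643) = 0.343 kJ/s.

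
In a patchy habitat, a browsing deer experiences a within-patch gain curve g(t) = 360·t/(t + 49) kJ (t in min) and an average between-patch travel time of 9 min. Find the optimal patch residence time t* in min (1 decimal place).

21.0 min

Maximise g(t)/(T+t): set derivative to zero → g'(t)(T+t) = g(t).
g'(t) = 360·49/(t + 49)². Setting 360·49/(t+49)² = 360t/[(t+49)(9+t)] gives 49(9+t) = t(t+49), so t² = 49×9 = 441.
t* = √441 = 21 min.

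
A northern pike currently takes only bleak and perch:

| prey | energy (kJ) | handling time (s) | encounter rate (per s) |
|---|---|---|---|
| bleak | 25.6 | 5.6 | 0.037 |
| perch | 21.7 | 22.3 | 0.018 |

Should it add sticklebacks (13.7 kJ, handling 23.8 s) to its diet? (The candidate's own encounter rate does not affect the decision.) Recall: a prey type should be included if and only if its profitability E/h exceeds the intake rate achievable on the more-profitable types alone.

Current rate: (0.037×25.6 + 0.018×21.7)/(1 + 0.037×5.6 + 0.018×22.3) = 0.8317 kJ/s.
sticklebacks: E/h = 13.7/23.8 = 0.5756 kJ/s.
0.5756 < 0.8317, so adding sticklebacks would lower the average — exclude it.

No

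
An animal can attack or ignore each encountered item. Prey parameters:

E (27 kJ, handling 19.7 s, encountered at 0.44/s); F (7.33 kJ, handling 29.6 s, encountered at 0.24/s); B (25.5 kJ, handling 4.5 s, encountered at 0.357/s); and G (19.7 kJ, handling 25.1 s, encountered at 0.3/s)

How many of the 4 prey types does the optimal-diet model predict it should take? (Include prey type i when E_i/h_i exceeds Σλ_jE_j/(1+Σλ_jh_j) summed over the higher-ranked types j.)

Profitabilities (E/h, kJ/s): B 5.67, E 1.37, G 0.785, F 0.248. Add prey in this order while the next type's profitability exceeds the intake rate on those already taken.
Rate on top 1: 3.493. E: 1.37 < 3.493 → exclude; stop.
Optimal diet: B — 1 of 4 types.

1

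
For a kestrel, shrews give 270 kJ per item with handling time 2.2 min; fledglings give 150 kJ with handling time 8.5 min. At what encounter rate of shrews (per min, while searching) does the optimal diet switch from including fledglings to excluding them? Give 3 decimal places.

0.076 per min

The zero-one rule: include fledglings iff E₂/h₂ > λE₁/(1+λh₁). Equality gives the switch point.
λE₁h₂ = E₂ + λE₂h₁ ⇒ λ = E₂/(E₁h₂ − E₂h₁) = 150/(2295 − 330) = 0.07634 per min.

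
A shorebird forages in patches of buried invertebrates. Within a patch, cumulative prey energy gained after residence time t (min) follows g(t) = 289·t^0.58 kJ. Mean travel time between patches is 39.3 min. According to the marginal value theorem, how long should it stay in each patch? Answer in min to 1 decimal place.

54.3 min

By the marginal value theorem, leave when the instantaneous gain rate g'(t) equals the habitat-wide average g(t)/(T + t).
g'(t) = 0.58·289·t^-0.42. Setting 0.58·289·t^-0.42 = 289·t^0.58/(39.3+t) gives 0.58(39.3+t) = t, so 0.42·t = 0.58×39.3.
t* = 0.58×39.3/0.42 = 54.27 min.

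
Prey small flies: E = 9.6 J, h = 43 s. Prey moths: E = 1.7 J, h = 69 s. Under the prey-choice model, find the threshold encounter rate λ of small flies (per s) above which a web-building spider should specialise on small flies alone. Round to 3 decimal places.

At the threshold, the rate on small flies alone equals the profitability of moths: λ·9.6/(1 + λ·43) = 1.7/69 = 0.02464.
Rearranging, λ(9.6 − 0.02464×43) = 0.02464, so λ = 0.02464/8.541 = 0.002885 per s.

0.003 per s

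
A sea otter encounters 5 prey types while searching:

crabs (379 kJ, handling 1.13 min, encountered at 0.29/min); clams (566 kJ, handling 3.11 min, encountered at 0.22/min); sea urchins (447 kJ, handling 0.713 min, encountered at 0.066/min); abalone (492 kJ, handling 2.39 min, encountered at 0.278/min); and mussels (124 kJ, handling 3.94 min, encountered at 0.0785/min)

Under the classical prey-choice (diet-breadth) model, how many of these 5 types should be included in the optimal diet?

4

E/h in descending order: sea urchins 627, crabs 335, abalone 206, clams 182, mussels 31.5 kJ/min. The optimal diet is the largest prefix of this list for which every included type satisfies E_i/h_i > R on the types above it.
Rate on top 1: 28.18. crabs: 335 > 28.18 → include.
Rate on top 2: 101.4. abalone: 206 > 101.4 → include.
Rate on top 3: 135.4. clams: 182 > 135.4 → include.
Rate on top 4: 147.1. mussels: 31.5 < 147.1 → exclude; stop.
Optimal diet: sea urchins, crabs, abalone, clams — 4 of 5 types.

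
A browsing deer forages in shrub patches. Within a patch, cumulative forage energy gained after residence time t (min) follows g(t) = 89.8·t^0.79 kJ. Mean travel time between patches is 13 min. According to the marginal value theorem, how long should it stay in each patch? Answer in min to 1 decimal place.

Optimal t* satisfies g'(t*) = g(t*)/(T + t*).
g'(t) = 0.79·89.8·t^-0.21. Setting 0.79·89.8·t^-0.21 = 89.8·t^0.79/(13+t) gives 0.79(13+t) = t, so 0.21·t = 0.79×13.
t* = 0.79×13/0.21 = 48.9 min.

48.9 min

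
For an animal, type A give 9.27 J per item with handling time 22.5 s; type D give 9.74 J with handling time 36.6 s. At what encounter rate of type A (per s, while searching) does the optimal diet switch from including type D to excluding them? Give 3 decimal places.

0.081 per s

At the threshold, the rate on type A alone equals the profitability of type D: λ·9.27/(1 + λ·22.5) = 9.74/36.6 = 0.2661.
Rearranging, λ(9.27 − 0.2661×22.5) = 0.2661, so λ = 0.2661/3.282 = 0.08108 per s.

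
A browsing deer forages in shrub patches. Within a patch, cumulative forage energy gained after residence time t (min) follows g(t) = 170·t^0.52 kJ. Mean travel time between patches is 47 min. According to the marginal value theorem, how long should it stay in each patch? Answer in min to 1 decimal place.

50.9 min

Maximise g(t)/(T+t): set derivative to zero → g'(t)(T+t) = g(t).
g'(t) = 0.52·170·t^-0.48. Setting 0.52·170·t^-0.48 = 170·t^0.52/(47+t) gives 0.52(47+t) = t, so 0.48·t = 0.52×47.
t* = 0.52×47/0.48 = 50.92 min.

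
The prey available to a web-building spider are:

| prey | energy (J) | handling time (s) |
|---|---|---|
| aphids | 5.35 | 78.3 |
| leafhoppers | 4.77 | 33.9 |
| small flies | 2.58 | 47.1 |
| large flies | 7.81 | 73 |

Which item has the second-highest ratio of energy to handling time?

Profitability E/h (J/s): aphids = 5.35/78.3 = 0.0683, leafhoppers = 4.77/33.9 = 0.141, small flies = 2.58/47.1 = 0.0548, large flies = 7.81/73 = 0.107.
Ranked: leafhoppers > large flies > aphids > small flies.

large flies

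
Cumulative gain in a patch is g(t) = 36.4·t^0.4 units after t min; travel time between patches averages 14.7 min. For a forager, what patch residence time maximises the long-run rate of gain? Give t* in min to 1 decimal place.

9.8 min

Optimal t* satisfies g'(t*) = g(t*)/(T + t*).
g'(t) = 0.4·36.4·t^-0.6. Setting 0.4·36.4·t^-0.6 = 36.4·t^0.4/(14.7+t) gives 0.4(14.7+t) = t, so 0.60·t = 0.4×14.7.
t* = 0.4×14.7/0.60 = 9.8 min.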